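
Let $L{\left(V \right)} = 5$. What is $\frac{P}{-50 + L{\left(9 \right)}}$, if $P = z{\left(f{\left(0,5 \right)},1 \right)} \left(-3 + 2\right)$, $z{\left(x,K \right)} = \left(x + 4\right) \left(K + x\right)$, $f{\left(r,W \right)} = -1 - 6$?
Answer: $\frac{2}{5} \approx 0.4$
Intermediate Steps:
$f{\left(r,W \right)} = -7$ ($f{\left(r,W \right)} = -1 - 6 = -7$)
$z{\left(x,K \right)} = \left(4 + x\right) \left(K + x\right)$
$P = -18$ ($P = \left(\left(-7\right)^{2} + 4 \cdot 1 + 4 \left(-7\right) + 1 \left(-7\right)\right) \left(-3 + 2\right) = \left(49 + 4 - 28 - 7\right) \left(-1\right) = 18 \left(-1\right) = -18$)
$\frac{P}{-50 + L{\left(9 \right)}} = \frac{1}{-50 + 5} \left(-18\right) = \frac{1}{-45} \left(-18\right) = \left(- \frac{1}{45}\right) \left(-18\right) = \frac{2}{5}$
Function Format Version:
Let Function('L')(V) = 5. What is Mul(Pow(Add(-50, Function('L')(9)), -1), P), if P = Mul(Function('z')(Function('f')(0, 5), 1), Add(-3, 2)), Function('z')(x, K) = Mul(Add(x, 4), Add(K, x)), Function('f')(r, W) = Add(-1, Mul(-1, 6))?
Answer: Rational(2, 5) ≈ 0.40000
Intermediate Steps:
Function('f')(r, W) = -7 (Function('f')(r, W) = Add(-1, -6) = -7)
Function('z')(x, K) = Mul(Add(4, x), Add(K, x))
P = -18 (P = Mul(Add(Pow(-7, 2), Mul(4, 1), Mul(4, -7), Mul(1, -7)), Add(-3, 2)) = Mul(Add(49, 4, -28, -7), -1) = Mul(18, -1) = -18)
Mul(Pow(Add(-50, Function('L')(9)), -1), P) = Mul(Pow(Add(-50, 5), -1), -18) = Mul(Pow(-45, -1), -18) = Mul(Rational(-1, 45), -18) = Rational(2, 5)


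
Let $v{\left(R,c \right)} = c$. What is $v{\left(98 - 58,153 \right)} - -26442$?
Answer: $26595$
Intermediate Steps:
$v{\left(98 - 58,153 \right)} - -26442 = 153 - -26442 = 153 + 26442 = 26595$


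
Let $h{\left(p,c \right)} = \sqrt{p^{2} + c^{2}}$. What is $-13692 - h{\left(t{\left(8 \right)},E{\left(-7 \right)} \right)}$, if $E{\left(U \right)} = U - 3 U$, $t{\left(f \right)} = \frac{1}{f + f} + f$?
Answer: $-13692 - \frac{\sqrt{66817}}{16} \approx -13708.0$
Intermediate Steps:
$t{\left(f \right)} = f + \frac{1}{2 f}$ ($t{\left(f \right)} = \frac{1}{2 f} + f = f + \frac{1}{2 f}$)
$E{\left(U \right)} = - 2 U$
$h{\left(p,c \right)} = \sqrt{c^{2} + p^{2}}$
$-13692 - h{\left(t{\left(8 \right)},E{\left(-7 \right)} \right)} = -13692 - \sqrt{\left(\left(-2\right) \left(-7\right)\right)^{2} + \left(8 + \frac{1}{2 \cdot 8}\right)^{2}} = -13692 - \sqrt{14^{2} + \left(8 + \frac{1}{2} \cdot \frac{1}{8}\right)^{2}} = -13692 - \sqrt{196 + \left(8 + \frac{1}{16}\right)^{2}} = -13692 - \sqrt{196 + \left(\frac{129}{16}\right)^{2}} = -13692 - \sqrt{196 + \frac{16641}{256}} = -13692 - \sqrt{\frac{66817}{256}} = -13692 - \frac{\sqrt{66817}}{16}$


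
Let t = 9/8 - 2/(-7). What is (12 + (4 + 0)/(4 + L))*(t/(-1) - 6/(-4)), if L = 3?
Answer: 55/49 ≈ 1.1224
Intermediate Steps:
t = 79/56 (t = 9*(⅛) - 2*(-⅐) = 9/8 + 2/7 = 79/56 ≈ 1.4107)
(12 + (4 + 0)/(4 + L))*(t/(-1) - 6/(-4)) = (12 + (4 + 0)/(4 + 3))*((79/56)/(-1) - 6/(-4)) = (12 + 4/7)*((79/56)*(-1) - 6*(-¼)) = (12 + 4*(⅐))*(-79/56 + 3/2) = (12 + 4/7)*(5/56) = (88/7)*(5/56) = 55/49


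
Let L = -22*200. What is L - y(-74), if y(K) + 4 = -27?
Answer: -4369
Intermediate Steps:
y(K) = -31 (y(K) = -4 - 27 = -31)
L = -4400
L - y(-74) = -4400 - 1*(-31) = -4400 + 31 = -4369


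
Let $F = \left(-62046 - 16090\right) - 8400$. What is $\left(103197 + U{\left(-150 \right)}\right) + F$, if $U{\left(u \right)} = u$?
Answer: $16511$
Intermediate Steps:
$F = -86536$ ($F = -78136 - 8400 = -86536$)
$\left(103197 + U{\left(-150 \right)}\right) + F = \left(103197 - 150\right) - 86536 = 103047 - 86536 = 16511$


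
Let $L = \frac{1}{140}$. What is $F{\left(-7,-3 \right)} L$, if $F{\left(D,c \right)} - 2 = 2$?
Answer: $\frac{1}{35} \approx 0.028571$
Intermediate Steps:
$L = \frac{1}{140} \approx 0.0071429$
$F{\left(D,c \right)} = 4$ ($F{\left(D,c \right)} = 2 + 2 = 4$)
$F{\left(-7,-3 \right)} L = 4 \cdot \frac{1}{140} = \frac{1}{35}$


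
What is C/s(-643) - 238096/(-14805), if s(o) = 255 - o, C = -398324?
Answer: -2841688306/6647445 ≈ -427.49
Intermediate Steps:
C/s(-643) - 238096/(-14805) = -398324/(255 - 1*(-643)) - 238096/(-14805) = -398324/(255 + 643) - 238096*(-1/14805) = -398324/898 + 238096/14805 = -398324*1/898 + 238096/14805 = -199162/449 + 238096/14805 = -2841688306/6647445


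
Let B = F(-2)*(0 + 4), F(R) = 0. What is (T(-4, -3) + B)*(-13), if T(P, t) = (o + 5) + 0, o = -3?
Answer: -26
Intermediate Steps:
T(P, t) = 2 (T(P, t) = (-3 + 5) + 0 = 2 + 0 = 2)
B = 0 (B = 0*(0 + 4) = 0*4 = 0)
(T(-4, -3) + B)*(-13) = (2 + 0)*(-13) = 2*(-13) = -26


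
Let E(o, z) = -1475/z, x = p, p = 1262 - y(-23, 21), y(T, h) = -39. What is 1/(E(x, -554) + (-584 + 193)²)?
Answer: 554/84697549 ≈ 6.5409e-6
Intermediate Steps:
p = 1301 (p = 1262 - 1*(-39) = 1262 + 39 = 1301)
x = 1301
E(o, z) = -1475/z
1/(E(x, -554) + (-584 + 193)²) = 1/(-1475/(-554) + (-584 + 193)²) = 1/(-1475*(-1/554) + (-391)²) = 1/(1475/554 + 152881) = 1/(84697549/554) = 554/84697549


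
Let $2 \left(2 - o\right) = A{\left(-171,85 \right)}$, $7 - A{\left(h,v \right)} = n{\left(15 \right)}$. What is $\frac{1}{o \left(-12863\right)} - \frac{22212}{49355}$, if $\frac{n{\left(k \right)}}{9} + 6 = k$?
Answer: $- \frac{11142854639}{24759281235} \approx -0.45005$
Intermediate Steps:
$n{\left(k \right)} = -54 + 9 k$
$A{\left(h,v \right)} = -74$ ($A{\left(h,v \right)} = 7 - \left(-54 + 9 \cdot 15\right) = 7 - \left(-54 + 135\right) = 7 - 81 = -74$)
$o = 39$ ($o = 2 - -37 = 2 + 37 = 39$)
$\frac{1}{o \left(-12863\right)} - \frac{22212}{49355} = \frac{1}{39 \left(-12863\right)} - \frac{22212}{49355} = \frac{1}{39} \left(- \frac{1}{12863}\right) - \frac{22212}{49355} = - \frac{1}{501657} - \frac{22212}{49355} = - \frac{11142854639}{24759281235}$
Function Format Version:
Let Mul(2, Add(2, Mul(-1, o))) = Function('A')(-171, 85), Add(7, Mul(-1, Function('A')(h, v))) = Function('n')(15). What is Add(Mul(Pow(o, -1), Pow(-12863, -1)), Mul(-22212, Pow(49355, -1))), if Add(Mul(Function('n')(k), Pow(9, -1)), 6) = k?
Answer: Rational(-11142854639, 24759281235) ≈ -0.45005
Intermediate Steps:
Function('n')(k) = Add(-54, Mul(9, k))
Function('A')(h, v) = -74 (Function('A')(h, v) = Add(7, Mul(-1, Add(-54, Mul(9, 15)))) = Add(7, Mul(-1, Add(-54, 135))) = Add(7, Mul(-1, 81)) = Add(7, -81) = -74)
o = 39 (o = Add(2, Mul(Rational(-1, 2), -74)) = Add(2, 37) = 39)
Add(Mul(Pow(o, -1), Pow(-12863, -1)), Mul(-22212, Pow(49355, -1))) = Add(Mul(Pow(39, -1), Pow(-12863, -1)), Mul(-22212, Pow(49355, -1))) = Add(Mul(Rational(1, 39), Rational(-1, 12863)), Mul(-22212, Rational(1, 49355))) = Add(Rational(-1, 501657), Rational(-22212, 49355)) = Rational(-11142854639, 24759281235)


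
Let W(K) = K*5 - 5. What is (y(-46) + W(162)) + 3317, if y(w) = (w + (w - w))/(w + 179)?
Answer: 548180/133 ≈ 4121.7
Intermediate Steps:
W(K) = -5 + 5*K (W(K) = 5*K - 5 = -5 + 5*K)
y(w) = w/(179 + w) (y(w) = (w + 0)/(179 + w) = w/(179 + w))
(y(-46) + W(162)) + 3317 = (-46/(179 - 46) + (-5 + 5*162)) + 3317 = (-46/133 + (-5 + 810)) + 3317 = (-46*1/133 + 805) + 3317 = (-46/133 + 805) + 3317 = 107019/133 + 3317 = 548180/133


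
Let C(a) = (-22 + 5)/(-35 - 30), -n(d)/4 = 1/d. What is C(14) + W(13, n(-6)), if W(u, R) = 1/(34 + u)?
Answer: 864/3055 ≈ 0.28281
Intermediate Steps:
n(d) = -4/d
C(a) = 17/65 (C(a) = -17/(-65) = -17*(-1/65) = 17/65)
C(14) + W(13, n(-6)) = 17/65 + 1/(34 + 13) = 17/65 + 1/47 = 864/3055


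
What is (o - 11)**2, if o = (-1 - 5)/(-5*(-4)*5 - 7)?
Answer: 117649/961 ≈ 122.42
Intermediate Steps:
o = -2/31 (o = -6/(20*5 - 7) = -6/(100 - 7) = -6/93 = -6*1/93 = -2/31 ≈ -0.064516)
(o - 11)**2 = (-2/31 - 11)**2 = (-343/31)**2 = 117649/961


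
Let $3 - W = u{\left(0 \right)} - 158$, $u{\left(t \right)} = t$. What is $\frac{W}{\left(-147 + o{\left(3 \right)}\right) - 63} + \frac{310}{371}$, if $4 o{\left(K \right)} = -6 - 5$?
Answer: $\frac{1082}{13727} \approx 0.078823$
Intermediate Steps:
$o{\left(K \right)} = - \frac{11}{4}$ ($o{\left(K \right)} = \frac{-6 - 5}{4} = \frac{1}{4} \left(-11\right) = - \frac{11}{4}$)
$W = 161$ ($W = 3 - \left(0 - 158\right) = 3 - -158 = 3 + 158 = 161$)
$\frac{W}{\left(-147 + o{\left(3 \right)}\right) - 63} + \frac{310}{371} = \frac{161}{\left(-147 - \frac{11}{4}\right) - 63} + \frac{310}{371} = \frac{161}{- \frac{599}{4} - 63} + 310 \cdot \frac{1}{371} = \frac{161}{- \frac{851}{4}} + \frac{310}{371} = 161 \left(- \frac{4}{851}\right) + \frac{310}{371} = - \frac{28}{37} + \frac{310}{371} = \frac{1082}{13727}$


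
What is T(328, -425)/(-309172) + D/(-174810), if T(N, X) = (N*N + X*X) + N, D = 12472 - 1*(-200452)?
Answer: -58134645949/27023178660 ≈ -2.1513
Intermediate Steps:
D = 212924 (D = 12472 + 200452 = 212924)
T(N, X) = N + N² + X² (T(N, X) = (N² + X²) + N = N + N² + X²)
T(328, -425)/(-309172) + D/(-174810) = (328 + 328² + (-425)²)/(-309172) + 212924/(-174810) = (328 + 107584 + 180625)*(-1/309172) + 212924*(-1/174810) = 288537*(-1/309172) - 106462/87405 = -288537/309172 - 106462/87405 = -58134645949/27023178660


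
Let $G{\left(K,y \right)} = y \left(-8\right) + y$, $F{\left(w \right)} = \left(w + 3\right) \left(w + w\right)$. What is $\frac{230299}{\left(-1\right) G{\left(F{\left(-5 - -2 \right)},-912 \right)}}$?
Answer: $- \frac{12121}{336} \approx -36.074$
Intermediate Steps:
$F{\left(w \right)} = 2 w \left(3 + w\right)$ ($F{\left(w \right)} = \left(3 + w\right) 2 w = 2 w \left(3 + w\right)$)
$G{\left(K,y \right)} = - 7 y$ ($G{\left(K,y \right)} = - 8 y + y = - 7 y$)
$\frac{230299}{\left(-1\right) G{\left(F{\left(-5 - -2 \right)},-912 \right)}} = \frac{230299}{\left(-1\right) \left(\left(-7\right) \left(-912\right)\right)} = \frac{230299}{\left(-1\right) 6384} = \frac{230299}{-6384} = 230299 \left(- \frac{1}{6384}\right) = - \frac{12121}{336}$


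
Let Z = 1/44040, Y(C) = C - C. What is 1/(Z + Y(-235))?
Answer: 44040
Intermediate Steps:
Y(C) = 0
Z = 1/44040 ≈ 2.2707e-5
1/(Z + Y(-235)) = 1/(1/44040 + 0) = 1/(1/44040) = 44040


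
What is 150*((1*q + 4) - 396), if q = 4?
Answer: -58200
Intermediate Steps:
150*((1*q + 4) - 396) = 150*((1*4 + 4) - 396) = 150*((4 + 4) - 396) = 150*(8 - 396) = 150*(-388) = -58200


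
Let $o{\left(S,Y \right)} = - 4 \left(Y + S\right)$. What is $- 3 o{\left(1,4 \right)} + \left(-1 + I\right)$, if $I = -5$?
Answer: $54$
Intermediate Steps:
$o{\left(S,Y \right)} = - 4 S - 4 Y$ ($o{\left(S,Y \right)} = - 4 \left(S + Y\right) = - 4 S - 4 Y$)
$- 3 o{\left(1,4 \right)} + \left(-1 + I\right) = - 3 \left(\left(-4\right) 1 - 16\right) - 6 = - 3 \left(-4 - 16\right) - 6 = \left(-3\right) \left(-20\right) - 6 = 60 - 6 = 54$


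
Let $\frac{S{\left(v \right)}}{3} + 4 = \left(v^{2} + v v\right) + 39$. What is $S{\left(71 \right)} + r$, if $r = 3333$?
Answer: $33684$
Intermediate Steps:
$S{\left(v \right)} = 105 + 6 v^{2}$ ($S{\left(v \right)} = -12 + 3 \left(\left(v^{2} + v v\right) + 39\right) = -12 + 3 \left(\left(v^{2} + v^{2}\right) + 39\right) = -12 + 3 \left(2 v^{2} + 39\right) = -12 + 3 \left(39 + 2 v^{2}\right) = -12 + \left(117 + 6 v^{2}\right) = 105 + 6 v^{2}$)
$S{\left(71 \right)} + r = \left(105 + 6 \cdot 71^{2}\right) + 3333 = \left(105 + 6 \cdot 5041\right) + 3333 = \left(105 + 30246\right) + 3333 = 30351 + 3333 = 33684$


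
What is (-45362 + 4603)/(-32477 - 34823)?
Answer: 40759/67300 ≈ 0.60563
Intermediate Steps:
(-45362 + 4603)/(-32477 - 34823) = -40759/(-67300) = -40759*(-1/67300) = 40759/67300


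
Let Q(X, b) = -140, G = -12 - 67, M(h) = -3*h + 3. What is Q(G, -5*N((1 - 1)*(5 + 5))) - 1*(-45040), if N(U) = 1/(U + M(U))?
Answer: 44900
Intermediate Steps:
M(h) = 3 - 3*h
N(U) = 1/(3 - 2*U) (N(U) = 1/(U + (3 - 3*U)) = 1/(3 - 2*U))
G = -79
Q(G, -5*N((1 - 1)*(5 + 5))) - 1*(-45040) = -140 - 1*(-45040) = -140 + 45040 = 44900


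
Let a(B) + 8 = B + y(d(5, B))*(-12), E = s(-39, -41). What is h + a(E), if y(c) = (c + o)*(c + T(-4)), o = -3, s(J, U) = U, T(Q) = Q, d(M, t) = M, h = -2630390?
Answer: -2630463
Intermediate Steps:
E = -41
y(c) = (-4 + c)*(-3 + c) (y(c) = (c - 3)*(c - 4) = (-3 + c)*(-4 + c) = (-4 + c)*(-3 + c))
a(B) = -32 + B (a(B) = -8 + (B + (12 + 5² - 7*5)*(-12)) = -8 + (B + (12 + 25 - 35)*(-12)) = -8 + (B + 2*(-12)) = -8 + (B - 24) = -8 + (-24 + B) = -32 + B)
h + a(E) = -2630390 + (-32 - 41) = -2630390 - 73 = -2630463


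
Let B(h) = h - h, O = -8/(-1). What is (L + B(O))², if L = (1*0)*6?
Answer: 0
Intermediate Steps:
O = 8 (O = -8*(-1) = 8)
L = 0 (L = 0*6 = 0)
B(h) = 0
(L + B(O))² = (0 + 0)² = 0² = 0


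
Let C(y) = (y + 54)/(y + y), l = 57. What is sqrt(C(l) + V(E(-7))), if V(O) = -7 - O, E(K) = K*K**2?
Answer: sqrt(486590)/38 ≈ 18.357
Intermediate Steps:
E(K) = K**3
C(y) = (54 + y)/(2*y) (C(y) = (54 + y)/((2*y)) = (54 + y)*(1/(2*y)) = (54 + y)/(2*y))
sqrt(C(l) + V(E(-7))) = sqrt((1/2)*(54 + 57)/57 + (-7 - 1*(-7)**3)) = sqrt((1/2)*(1/57)*111 + (-7 - 1*(-343))) = sqrt(37/38 + (-7 + 343)) = sqrt(37/38 + 336) = sqrt(12805/38) = sqrt(486590)/38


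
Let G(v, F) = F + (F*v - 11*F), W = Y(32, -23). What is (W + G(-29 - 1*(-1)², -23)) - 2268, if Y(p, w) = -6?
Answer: -1354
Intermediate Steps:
W = -6
G(v, F) = -10*F + F*v (G(v, F) = F + (-11*F + F*v) = -10*F + F*v)
(W + G(-29 - 1*(-1)², -23)) - 2268 = (-6 - 23*(-10 + (-29 - 1*(-1)²))) - 2268 = (-6 - 23*(-10 + (-29 - 1*1))) - 2268 = (-6 - 23*(-10 + (-29 - 1))) - 2268 = (-6 - 23*(-10 - 30)) - 2268 = (-6 - 23*(-40)) - 2268 = (-6 + 920) - 2268 = 914 - 2268 = -1354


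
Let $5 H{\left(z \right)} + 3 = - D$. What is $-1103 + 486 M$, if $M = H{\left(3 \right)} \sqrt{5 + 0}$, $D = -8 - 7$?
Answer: $-1103 + \frac{5832 \sqrt{5}}{5} \approx 1505.2$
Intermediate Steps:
$D = -15$
$H{\left(z \right)} = \frac{12}{5}$ ($H{\left(z \right)} = - \frac{3}{5} + \frac{\left(-1\right) \left(-15\right)}{5} = - \frac{3}{5} + \frac{1}{5} \cdot 15 = - \frac{3}{5} + 3 = \frac{12}{5}$)
$M = \frac{12 \sqrt{5}}{5}$ ($M = \frac{12 \sqrt{5 + 0}}{5} = \frac{12 \sqrt{5}}{5} \approx 5.3666$)
$-1103 + 486 M = -1103 + 486 \frac{12 \sqrt{5}}{5} = -1103 + \frac{5832 \sqrt{5}}{5}$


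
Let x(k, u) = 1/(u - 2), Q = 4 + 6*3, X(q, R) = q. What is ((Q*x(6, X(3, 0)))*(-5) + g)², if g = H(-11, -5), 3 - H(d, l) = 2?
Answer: 11881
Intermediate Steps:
Q = 22 (Q = 4 + 18 = 22)
x(k, u) = 1/(-2 + u)
H(d, l) = 1 (H(d, l) = 3 - 1*2 = 3 - 2 = 1)
g = 1
((Q*x(6, X(3, 0)))*(-5) + g)² = ((22/(-2 + 3))*(-5) + 1)² = ((22/1)*(-5) + 1)² = ((22*1)*(-5) + 1)² = (22*(-5) + 1)² = (-110 + 1)² = (-109)² = 11881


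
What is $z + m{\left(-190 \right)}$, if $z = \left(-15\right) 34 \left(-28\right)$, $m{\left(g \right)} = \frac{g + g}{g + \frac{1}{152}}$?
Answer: $\frac{412449880}{28879} \approx 14282.0$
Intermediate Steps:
$m{\left(g \right)} = \frac{2 g}{\frac{1}{152} + g}$ ($m{\left(g \right)} = \frac{2 g}{g + \frac{1}{152}} = \frac{2 g}{\frac{1}{152} + g}$)
$z = 14280$ ($z = \left(-510\right) \left(-28\right) = 14280$)
$z + m{\left(-190 \right)} = 14280 + 304 \left(-190\right) \frac{1}{1 + 152 \left(-190\right)} = 14280 + 304 \left(-190\right) \frac{1}{1 - 28880} = 14280 + 304 \left(-190\right) \frac{1}{-28879} = 14280 + 304 \left(-190\right) \left(- \frac{1}{28879}\right) = 14280 + \frac{57760}{28879} = \frac{412449880}{28879}$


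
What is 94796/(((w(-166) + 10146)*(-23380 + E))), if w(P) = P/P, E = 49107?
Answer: 7292/20080913 ≈ 0.00036313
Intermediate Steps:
w(P) = 1
94796/(((w(-166) + 10146)*(-23380 + E))) = 94796/(((1 + 10146)*(-23380 + 49107))) = 94796/((10147*25727)) = 94796/261051869 = 94796*(1/261051869) = 7292/20080913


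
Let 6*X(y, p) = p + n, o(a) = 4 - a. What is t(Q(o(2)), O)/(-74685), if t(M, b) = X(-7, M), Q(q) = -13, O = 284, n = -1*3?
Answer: 8/224055 ≈ 3.5706e-5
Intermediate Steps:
n = -3
X(y, p) = -½ + p/6 (X(y, p) = (p - 3)/6 = (-3 + p)/6 = -½ + p/6)
t(M, b) = -½ + M/6
t(Q(o(2)), O)/(-74685) = (-½ + (⅙)*(-13))/(-74685) = (-½ - 13/6)*(-1/74685) = -8/3*(-1/74685) = 8/224055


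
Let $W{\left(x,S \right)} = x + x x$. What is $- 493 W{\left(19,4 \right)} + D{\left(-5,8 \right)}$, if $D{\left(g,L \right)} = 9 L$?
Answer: $-187268$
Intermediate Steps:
$W{\left(x,S \right)} = x + x^{2}$
$- 493 W{\left(19,4 \right)} + D{\left(-5,8 \right)} = - 493 \cdot 19 \left(1 + 19\right) + 9 \cdot 8 = - 493 \cdot 19 \cdot 20 + 72 = \left(-493\right) 380 + 72 = -187340 + 72 = -187268$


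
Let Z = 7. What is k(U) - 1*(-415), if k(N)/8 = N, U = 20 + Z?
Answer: 631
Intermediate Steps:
U = 27 (U = 20 + 7 = 27)
k(N) = 8*N
k(U) - 1*(-415) = 8*27 - 1*(-415) = 216 + 415 = 631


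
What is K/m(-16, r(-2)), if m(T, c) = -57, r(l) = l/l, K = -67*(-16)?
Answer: -1072/57 ≈ -18.807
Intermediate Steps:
K = 1072
r(l) = 1
K/m(-16, r(-2)) = 1072/(-57) = 1072*(-1/57) = -1072/57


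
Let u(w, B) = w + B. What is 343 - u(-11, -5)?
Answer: 359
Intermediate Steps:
u(w, B) = B + w
343 - u(-11, -5) = 343 - (-5 - 11) = 343 - 1*(-16) = 343 + 16 = 359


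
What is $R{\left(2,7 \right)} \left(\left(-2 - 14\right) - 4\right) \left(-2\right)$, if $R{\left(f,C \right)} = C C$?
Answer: $1960$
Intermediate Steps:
$R{\left(f,C \right)} = C^{2}$
$R{\left(2,7 \right)} \left(\left(-2 - 14\right) - 4\right) \left(-2\right) = 7^{2} \left(\left(-2 - 14\right) - 4\right) \left(-2\right) = 49 \left(-16 - 4\right) \left(-2\right) = 49 \left(-20\right) \left(-2\right) = \left(-980\right) \left(-2\right) = 1960$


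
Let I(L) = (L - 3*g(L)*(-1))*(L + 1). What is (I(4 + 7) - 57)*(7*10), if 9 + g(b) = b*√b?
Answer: -17430 + 27720*√11 ≈ 74507.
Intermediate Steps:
g(b) = -9 + b^(3/2) (g(b) = -9 + b*√b = -9 + b^(3/2))
I(L) = (1 + L)*(-27 + L + 3*L^(3/2)) (I(L) = (L - 3*(-9 + L^(3/2))*(-1))*(L + 1) = (L + (27 - 3*L^(3/2))*(-1))*(1 + L) = (L + (-27 + 3*L^(3/2)))*(1 + L) = (-27 + L + 3*L^(3/2))*(1 + L) = (1 + L)*(-27 + L + 3*L^(3/2)))
(I(4 + 7) - 57)*(7*10) = ((-27 + (4 + 7)² - 26*(4 + 7) + 3*(4 + 7)^(3/2) + 3*(4 + 7)^(5/2)) - 57)*(7*10) = ((-27 + 11² - 26*11 + 3*11^(3/2) + 3*11^(5/2)) - 57)*70 = ((-27 + 121 - 286 + 3*(11*√11) + 3*(121*√11)) - 57)*70 = ((-27 + 121 - 286 + 33*√11 + 363*√11) - 57)*70 = ((-192 + 396*√11) - 57)*70 = (-249 + 396*√11)*70 = -17430 + 27720*√11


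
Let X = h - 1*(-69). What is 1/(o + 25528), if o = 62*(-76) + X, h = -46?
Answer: 1/20839 ≈ 4.7987e-5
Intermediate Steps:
X = 23 (X = -46 - 1*(-69) = -46 + 69 = 23)
o = -4689 (o = 62*(-76) + 23 = -4712 + 23 = -4689)
1/(o + 25528) = 1/(-4689 + 25528) = 1/20839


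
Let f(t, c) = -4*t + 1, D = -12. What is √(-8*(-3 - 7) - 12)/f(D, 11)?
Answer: 2*√17/49 ≈ 0.16829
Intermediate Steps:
f(t, c) = 1 - 4*t
√(-8*(-3 - 7) - 12)/f(D, 11) = √(-8*(-3 - 7) - 12)/(1 - 4*(-12)) = √(-8*(-10) - 12)/(1 + 48) = √(80 - 12)/49 = √68*(1/49) = (2*√17)*(1/49) = 2*√17/49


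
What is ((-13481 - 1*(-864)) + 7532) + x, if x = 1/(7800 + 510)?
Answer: -42256349/8310 ≈ -5085.0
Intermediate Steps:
x = 1/8310 ≈ 0.00012034
((-13481 - 1*(-864)) + 7532) + x = ((-13481 - 1*(-864)) + 7532) + 1/8310 = ((-13481 + 864) + 7532) + 1/8310 = (-12617 + 7532) + 1/8310 = -5085 + 1/8310 = -42256349/8310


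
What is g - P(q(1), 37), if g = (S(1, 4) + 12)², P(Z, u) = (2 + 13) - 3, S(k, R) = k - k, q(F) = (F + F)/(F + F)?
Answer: 132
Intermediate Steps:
q(F) = 1 (q(F) = (2*F)/((2*F)) = (2*F)*(1/(2*F)) = 1)
S(k, R) = 0
P(Z, u) = 12 (P(Z, u) = 15 - 3 = 12)
g = 144 (g = (0 + 12)² = 12² = 144)
g - P(q(1), 37) = 144 - 1*12 = 144 - 12 = 132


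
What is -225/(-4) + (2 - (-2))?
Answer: 241/4 ≈ 60.250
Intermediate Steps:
-225/(-4) + (2 - (-2)) = -225*(-1)/4 + (2 - 1*(-2)) = -15*(-15/4) + (2 + 2) = 225/4 + 4 = 241/4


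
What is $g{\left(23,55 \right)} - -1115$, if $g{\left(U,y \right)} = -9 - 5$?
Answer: $1101$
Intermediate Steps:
$g{\left(U,y \right)} = -14$
$g{\left(23,55 \right)} - -1115 = -14 - -1115 = -14 + 1115 = 1101$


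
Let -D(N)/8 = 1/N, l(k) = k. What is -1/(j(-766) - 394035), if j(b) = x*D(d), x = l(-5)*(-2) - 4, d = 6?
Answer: 1/394043 ≈ 2.5378e-6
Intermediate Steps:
D(N) = -8/N
x = 6 (x = -5*(-2) - 4 = 10 - 4 = 6)
j(b) = -8 (j(b) = 6*(-8/6) = 6*(-8*1/6) = 6*(-4/3) = -8)
-1/(j(-766) - 394035) = -1/(-8 - 394035) = -1/(-394043) = -1*(-1/394043) = 1/394043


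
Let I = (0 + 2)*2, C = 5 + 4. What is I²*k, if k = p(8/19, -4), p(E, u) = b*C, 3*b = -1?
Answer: -48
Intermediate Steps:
b = -⅓ (b = (⅓)*(-1) = -⅓ ≈ -0.33333)
C = 9
I = 4 (I = 2*2 = 4)
p(E, u) = -3 (p(E, u) = -⅓*9 = -3)
k = -3
I²*k = 4²*(-3) = 16*(-3) = -48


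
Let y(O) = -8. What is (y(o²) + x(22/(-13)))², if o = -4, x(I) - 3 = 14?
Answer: 81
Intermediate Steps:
x(I) = 17 (x(I) = 3 + 14 = 17)
(y(o²) + x(22/(-13)))² = (-8 + 17)² = 9² = 81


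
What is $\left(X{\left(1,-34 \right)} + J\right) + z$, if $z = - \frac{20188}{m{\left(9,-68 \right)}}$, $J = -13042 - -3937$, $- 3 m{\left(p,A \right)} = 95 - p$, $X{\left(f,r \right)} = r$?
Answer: $- \frac{362695}{43} \approx -8434.8$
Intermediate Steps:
$m{\left(p,A \right)} = - \frac{95}{3} + \frac{p}{3}$ ($m{\left(p,A \right)} = - \frac{95 - p}{3} = - \frac{95}{3} + \frac{p}{3}$)
$J = -9105$ ($J = -13042 + 3937 = -9105$)
$z = \frac{30282}{43}$ ($z = - \frac{20188}{- \frac{95}{3} + \frac{1}{3} \cdot 9} = - \frac{20188}{- \frac{95}{3} + 3} = - \frac{20188}{- \frac{86}{3}} = \left(-20188\right) \left(- \frac{3}{86}\right) = \frac{30282}{43} \approx 704.23$)
$\left(X{\left(1,-34 \right)} + J\right) + z = \left(-34 - 9105\right) + \frac{30282}{43} = -9139 + \frac{30282}{43} = - \frac{362695}{43}$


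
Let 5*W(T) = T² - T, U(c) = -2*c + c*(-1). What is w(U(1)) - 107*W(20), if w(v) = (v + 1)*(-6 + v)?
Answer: -8114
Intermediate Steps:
U(c) = -3*c (U(c) = -2*c - c = -3*c)
W(T) = -T/5 + T²/5 (W(T) = (T² - T)/5 = -T/5 + T²/5)
w(v) = (1 + v)*(-6 + v)
w(U(1)) - 107*W(20) = (-6 + (-3*1)² - (-15)) - 107*20*(-1 + 20)/5 = (-6 + (-3)² - 5*(-3)) - 107*20*19/5 = (-6 + 9 + 15) - 107*76 = 18 - 8132 = -8114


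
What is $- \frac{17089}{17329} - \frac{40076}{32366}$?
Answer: $- \frac{623789789}{280435207} \approx -2.2244$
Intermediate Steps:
$- \frac{17089}{17329} - \frac{40076}{32366} = \left(-17089\right) \frac{1}{17329} - \frac{20038}{16183} = - \frac{17089}{17329} - \frac{20038}{16183} = - \frac{623789789}{280435207}$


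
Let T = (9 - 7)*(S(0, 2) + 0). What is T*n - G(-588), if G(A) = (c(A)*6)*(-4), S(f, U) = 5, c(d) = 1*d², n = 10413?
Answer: 8401986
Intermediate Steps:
c(d) = d²
G(A) = -24*A² (G(A) = (A²*6)*(-4) = (6*A²)*(-4) = -24*A²)
T = 10 (T = (9 - 7)*(5 + 0) = 2*5 = 10)
T*n - G(-588) = 10*10413 - (-24)*(-588)² = 104130 - (-24)*345744 = 104130 - 1*(-8297856) = 104130 + 8297856 = 8401986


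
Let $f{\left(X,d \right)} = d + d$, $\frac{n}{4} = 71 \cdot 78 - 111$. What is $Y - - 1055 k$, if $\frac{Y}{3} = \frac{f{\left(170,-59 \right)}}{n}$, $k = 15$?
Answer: $\frac{57254791}{3618} \approx 15825.0$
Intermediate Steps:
$n = 21708$ ($n = 4 \left(71 \cdot 78 - 111\right) = 4 \left(5538 - 111\right) = 4 \cdot 5427 = 21708$)
$f{\left(X,d \right)} = 2 d$
$Y = - \frac{59}{3618}$ ($Y = 3 \frac{2 \left(-59\right)}{21708} = 3 \left(\left(-118\right) \frac{1}{21708}\right) = 3 \left(- \frac{59}{10854}\right) = - \frac{59}{3618} \approx -0.016307$)
$Y - - 1055 k = - \frac{59}{3618} - \left(-1055\right) 15 = - \frac{59}{3618} - -15825 = - \frac{59}{3618} + 15825 = \frac{57254791}{3618}$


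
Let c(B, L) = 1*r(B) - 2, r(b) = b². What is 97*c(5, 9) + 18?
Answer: 2249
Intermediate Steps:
c(B, L) = -2 + B² (c(B, L) = 1*B² - 2 = B² - 2 = -2 + B²)
97*c(5, 9) + 18 = 97*(-2 + 5²) + 18 = 97*(-2 + 25) + 18 = 97*23 + 18 = 2231 + 18 = 2249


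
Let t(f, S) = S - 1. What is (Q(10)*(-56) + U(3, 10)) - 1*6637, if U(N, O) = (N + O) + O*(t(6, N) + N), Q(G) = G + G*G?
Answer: -12734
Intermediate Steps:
t(f, S) = -1 + S
Q(G) = G + G²
U(N, O) = N + O + O*(-1 + 2*N) (U(N, O) = (N + O) + O*((-1 + N) + N) = (N + O) + O*(-1 + 2*N) = N + O + O*(-1 + 2*N))
(Q(10)*(-56) + U(3, 10)) - 1*6637 = ((10*(1 + 10))*(-56) + 3*(1 + 2*10)) - 1*6637 = ((10*11)*(-56) + 3*(1 + 20)) - 6637 = (110*(-56) + 3*21) - 6637 = (-6160 + 63) - 6637 = -6097 - 6637 = -12734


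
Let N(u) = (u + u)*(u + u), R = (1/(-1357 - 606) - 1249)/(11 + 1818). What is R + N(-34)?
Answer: 16599220260/3590327 ≈ 4623.3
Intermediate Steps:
R = -2451788/3590327 (R = (1/(-1963) - 1249)/1829 = (-1/1963 - 1249)*(1/1829) = -2451788/1963*1/1829 = -2451788/3590327 ≈ -0.68289)
N(u) = 4*u² (N(u) = (2*u)*(2*u) = 4*u²)
R + N(-34) = -2451788/3590327 + 4*(-34)² = -2451788/3590327 + 4*1156 = -2451788/3590327 + 4624 = 16599220260/3590327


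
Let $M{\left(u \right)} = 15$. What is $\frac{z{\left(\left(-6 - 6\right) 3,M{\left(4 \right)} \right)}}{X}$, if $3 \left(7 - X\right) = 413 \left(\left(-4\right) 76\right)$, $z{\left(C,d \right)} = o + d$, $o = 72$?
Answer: $\frac{261}{125573} \approx 0.0020785$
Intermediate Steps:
$z{\left(C,d \right)} = 72 + d$
$X = \frac{125573}{3}$ ($X = 7 - \frac{413 \left(\left(-4\right) 76\right)}{3} = 7 - \frac{413 \left(-304\right)}{3} = 7 - - \frac{125552}{3} = 7 + \frac{125552}{3} = \frac{125573}{3} \approx 41858.0$)
$\frac{z{\left(\left(-6 - 6\right) 3,M{\left(4 \right)} \right)}}{X} = \frac{72 + 15}{\frac{125573}{3}} = 87 \cdot \frac{3}{125573} = \frac{261}{125573}$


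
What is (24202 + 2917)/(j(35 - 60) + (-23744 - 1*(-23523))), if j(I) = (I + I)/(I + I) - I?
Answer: -27119/195 ≈ -139.07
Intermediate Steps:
j(I) = 1 - I (j(I) = (2*I)/((2*I)) - I = (2*I)*(1/(2*I)) - I = 1 - I)
(24202 + 2917)/(j(35 - 60) + (-23744 - 1*(-23523))) = (24202 + 2917)/((1 - (35 - 60)) + (-23744 - 1*(-23523))) = 27119/((1 - 1*(-25)) + (-23744 + 23523)) = 27119/((1 + 25) - 221) = 27119/(26 - 221) = 27119/(-195) = 27119*(-1/195) = -27119/195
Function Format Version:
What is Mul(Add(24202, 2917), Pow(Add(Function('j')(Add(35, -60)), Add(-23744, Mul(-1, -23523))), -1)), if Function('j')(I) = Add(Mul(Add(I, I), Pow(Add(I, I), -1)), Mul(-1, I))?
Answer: Rational(-27119, 195) ≈ -139.07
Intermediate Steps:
Function('j')(I) = Add(1, Mul(-1, I)) (Function('j')(I) = Add(Mul(Mul(2, I), Pow(Mul(2, I), -1)), Mul(-1, I)) = Add(Mul(Mul(2, I), Mul(Rational(1, 2), Pow(I, -1))), Mul(-1, I)) = Add(1, Mul(-1, I)))
Mul(Add(24202, 2917), Pow(Add(Function('j')(Add(35, -60)), Add(-23744, Mul(-1, -23523))), -1)) = Mul(Add(24202, 2917), Pow(Add(Add(1, Mul(-1, Add(35, -60))), Add(-23744, Mul(-1, -23523))), -1)) = Mul(27119, Pow(Add(Add(1, Mul(-1, -25)), Add(-23744, 23523)), -1)) = Mul(27119, Pow(Add(Add(1, 25), -221), -1)) = Mul(27119, Pow(Add(26, -221), -1)) = Mul(27119, Pow(-195, -1)) = Mul(27119, Rational(-1, 195)) = Rational(-27119, 195)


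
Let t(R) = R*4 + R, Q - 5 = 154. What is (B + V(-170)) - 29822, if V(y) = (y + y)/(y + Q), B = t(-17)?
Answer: -328637/11 ≈ -29876.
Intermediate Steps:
Q = 159 (Q = 5 + 154 = 159)
t(R) = 5*R (t(R) = 4*R + R = 5*R)
B = -85 (B = 5*(-17) = -85)
V(y) = 2*y/(159 + y) (V(y) = (y + y)/(y + 159) = (2*y)/(159 + y) = 2*y/(159 + y))
(B + V(-170)) - 29822 = (-85 + 2*(-170)/(159 - 170)) - 29822 = (-85 + 2*(-170)/(-11)) - 29822 = (-85 + 2*(-170)*(-1/11)) - 29822 = (-85 + 340/11) - 29822 = -595/11 - 29822 = -328637/11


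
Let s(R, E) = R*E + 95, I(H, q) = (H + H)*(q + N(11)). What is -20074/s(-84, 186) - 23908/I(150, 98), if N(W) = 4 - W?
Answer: 44188217/105985425 ≈ 0.41693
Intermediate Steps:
I(H, q) = 2*H*(-7 + q) (I(H, q) = (H + H)*(q + (4 - 1*11)) = (2*H)*(q + (4 - 11)) = (2*H)*(q - 7) = (2*H)*(-7 + q) = 2*H*(-7 + q))
s(R, E) = 95 + E*R (s(R, E) = E*R + 95 = 95 + E*R)
-20074/s(-84, 186) - 23908/I(150, 98) = -20074/(95 + 186*(-84)) - 23908*1/(300*(-7 + 98)) = -20074/(95 - 15624) - 23908/(2*150*91) = -20074/(-15529) - 23908/27300 = -20074*(-1/15529) - 23908*1/27300 = 20074/15529 - 5977/6825 = 44188217/105985425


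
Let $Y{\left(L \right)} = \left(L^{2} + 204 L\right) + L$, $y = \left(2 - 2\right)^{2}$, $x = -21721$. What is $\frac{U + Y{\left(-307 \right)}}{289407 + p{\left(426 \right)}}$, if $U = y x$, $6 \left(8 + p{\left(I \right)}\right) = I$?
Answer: $\frac{5219}{48245} \approx 0.10818$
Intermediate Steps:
$p{\left(I \right)} = -8 + \frac{I}{6}$
$y = 0$ ($y = 0^{2} = 0$)
$Y{\left(L \right)} = L^{2} + 205 L$
$U = 0$ ($U = 0 \left(-21721\right) = 0$)
$\frac{U + Y{\left(-307 \right)}}{289407 + p{\left(426 \right)}} = \frac{0 - 307 \left(205 - 307\right)}{289407 + \left(-8 + \frac{1}{6} \cdot 426\right)} = \frac{0 - -31314}{289407 + \left(-8 + 71\right)} = \frac{0 + 31314}{289407 + 63} = \frac{31314}{289470} = 31314 \cdot \frac{1}{289470} = \frac{5219}{48245}$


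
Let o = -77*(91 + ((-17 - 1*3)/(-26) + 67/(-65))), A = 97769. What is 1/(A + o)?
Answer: 65/5900839 ≈ 1.1015e-5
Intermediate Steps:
o = -454146/65 (o = -77*(91 + ((-17 - 3)*(-1/26) + 67*(-1/65))) = -77*(91 + (-20*(-1/26) - 67/65)) = -77*(91 + (10/13 - 67/65)) = -77*(91 - 17/65) = -77*5898/65 = -454146/65 ≈ -6986.9)
1/(A + o) = 1/(97769 - 454146/65) = 1/(5900839/65) = 65/5900839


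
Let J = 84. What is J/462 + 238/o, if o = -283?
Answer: -2052/3113 ≈ -0.65917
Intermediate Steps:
J/462 + 238/o = 84/462 + 238/(-283) = 84*(1/462) + 238*(-1/283) = 2/11 - 238/283 = -2052/3113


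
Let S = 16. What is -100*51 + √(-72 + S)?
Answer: -5100 + 2*I*√14 ≈ -5100.0 + 7.4833*I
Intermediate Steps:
-100*51 + √(-72 + S) = -100*51 + √(-72 + 16) = -5100 + √(-56) = -5100 + 2*I*√14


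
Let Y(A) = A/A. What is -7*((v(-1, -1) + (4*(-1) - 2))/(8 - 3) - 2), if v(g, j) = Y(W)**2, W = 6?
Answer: 21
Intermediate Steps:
Y(A) = 1
v(g, j) = 1 (v(g, j) = 1**2 = 1)
-7*((v(-1, -1) + (4*(-1) - 2))/(8 - 3) - 2) = -7*((1 + (4*(-1) - 2))/(8 - 3) - 2) = -7*((1 + (-4 - 2))/5 - 2) = -7*((1 - 6)*(1/5) - 2) = -7*(-5*1/5 - 2) = -7*(-1 - 2) = -7*(-3) = 21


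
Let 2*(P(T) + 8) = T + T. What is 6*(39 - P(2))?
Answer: 270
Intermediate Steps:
P(T) = -8 + T (P(T) = -8 + (T + T)/2 = -8 + (2*T)/2 = -8 + T)
6*(39 - P(2)) = 6*(39 - (-8 + 2)) = 6*(39 - 1*(-6)) = 6*(39 + 6) = 6*45 = 270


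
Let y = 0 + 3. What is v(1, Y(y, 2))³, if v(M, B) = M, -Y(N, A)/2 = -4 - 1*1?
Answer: 1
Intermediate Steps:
y = 3
Y(N, A) = 10 (Y(N, A) = -2*(-4 - 1*1) = -2*(-4 - 1) = -2*(-5) = 10)
v(1, Y(y, 2))³ = 1³ = 1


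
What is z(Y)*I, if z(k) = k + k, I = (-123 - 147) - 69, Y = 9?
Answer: -6102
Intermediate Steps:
I = -339 (I = -270 - 69 = -339)
z(k) = 2*k
z(Y)*I = (2*9)*(-339) = 18*(-339) = -6102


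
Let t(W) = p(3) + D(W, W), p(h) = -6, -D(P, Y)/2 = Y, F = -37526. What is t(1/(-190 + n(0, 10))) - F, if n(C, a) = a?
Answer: 3376801/90 ≈ 37520.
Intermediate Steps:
D(P, Y) = -2*Y
t(W) = -6 - 2*W
t(1/(-190 + n(0, 10))) - F = (-6 - 2/(-190 + 10)) - 1*(-37526) = (-6 - 2/(-180)) + 37526 = (-6 - 2*(-1/180)) + 37526 = (-6 + 1/90) + 37526 = -539/90 + 37526 = 3376801/90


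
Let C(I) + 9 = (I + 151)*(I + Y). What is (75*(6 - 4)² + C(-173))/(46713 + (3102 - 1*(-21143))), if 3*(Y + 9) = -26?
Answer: 13457/212874 ≈ 0.063216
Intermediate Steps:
Y = -53/3 (Y = -9 + (⅓)*(-26) = -9 - 26/3 = -53/3 ≈ -17.667)
C(I) = -9 + (151 + I)*(-53/3 + I) (C(I) = -9 + (I + 151)*(I - 53/3) = -9 + (151 + I)*(-53/3 + I))
(75*(6 - 4)² + C(-173))/(46713 + (3102 - 1*(-21143))) = (75*(6 - 4)² + (-8030/3 + (-173)² + (400/3)*(-173)))/(46713 + (3102 - 1*(-21143))) = (75*2² + (-8030/3 + 29929 - 69200/3))/(46713 + (3102 + 21143)) = (75*4 + 12557/3)/(46713 + 24245) = (300 + 12557/3)/70958 = (13457/3)*(1/70958) = 13457/212874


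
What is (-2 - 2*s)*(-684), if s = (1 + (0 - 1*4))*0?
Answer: 1368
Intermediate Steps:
s = 0 (s = (1 + (0 - 4))*0 = (1 - 4)*0 = -3*0 = 0)
(-2 - 2*s)*(-684) = (-2 - 2*0)*(-684) = (-2 + 0)*(-684) = -2*(-684) = 1368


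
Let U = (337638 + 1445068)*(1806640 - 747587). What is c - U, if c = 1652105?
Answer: -1887978485313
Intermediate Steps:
U = 1887980137418 (U = 1782706*1059053 = 1887980137418)
c - U = 1652105 - 1*1887980137418 = 1652105 - 1887980137418 = -1887978485313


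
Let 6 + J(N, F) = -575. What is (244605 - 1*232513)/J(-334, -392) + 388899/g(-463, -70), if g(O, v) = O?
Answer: -231548915/269003 ≈ -860.77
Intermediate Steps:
J(N, F) = -581 (J(N, F) = -6 - 575 = -581)
(244605 - 1*232513)/J(-334, -392) + 388899/g(-463, -70) = (244605 - 1*232513)/(-581) + 388899/(-463) = (244605 - 232513)*(-1/581) + 388899*(-1/463) = 12092*(-1/581) - 388899/463 = -12092/581 - 388899/463 = -231548915/269003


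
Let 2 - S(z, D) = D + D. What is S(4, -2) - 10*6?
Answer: -54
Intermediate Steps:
S(z, D) = 2 - 2*D (S(z, D) = 2 - (D + D) = 2 - 2*D)
S(4, -2) - 10*6 = (2 - 2*(-2)) - 10*6 = (2 + 4) - 60 = 6 - 60 = -54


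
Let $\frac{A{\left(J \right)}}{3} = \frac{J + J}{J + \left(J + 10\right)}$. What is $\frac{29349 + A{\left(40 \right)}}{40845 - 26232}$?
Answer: $\frac{88055}{43839} \approx 2.0086$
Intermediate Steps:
$A{\left(J \right)} = \frac{6 J}{10 + 2 J}$ ($A{\left(J \right)} = 3 \frac{J + J}{J + \left(J + 10\right)} = 3 \frac{2 J}{J + \left(10 + J\right)} = 3 \frac{2 J}{10 + 2 J} = \frac{6 J}{10 + 2 J}$)
$\frac{29349 + A{\left(40 \right)}}{40845 - 26232} = \frac{29349 + 3 \cdot 40 \frac{1}{5 + 40}}{40845 - 26232} = \frac{29349 + 3 \cdot 40 \cdot \frac{1}{45}}{14613} = \left(29349 + 3 \cdot 40 \cdot \frac{1}{45}\right) \frac{1}{14613} = \left(29349 + \frac{8}{3}\right) \frac{1}{14613} = \frac{88055}{3} \cdot \frac{1}{14613} = \frac{88055}{43839}$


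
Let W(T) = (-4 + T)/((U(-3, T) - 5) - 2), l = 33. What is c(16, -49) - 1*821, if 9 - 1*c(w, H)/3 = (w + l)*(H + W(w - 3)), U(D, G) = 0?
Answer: 6598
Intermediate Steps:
W(T) = 4/7 - T/7 (W(T) = (-4 + T)/((0 - 5) - 2) = (-4 + T)/(-5 - 2) = (-4 + T)/(-7) = (-4 + T)*(-⅐) = 4/7 - T/7)
c(w, H) = 27 - 3*(33 + w)*(1 + H - w/7) (c(w, H) = 27 - 3*(w + 33)*(H + (4/7 - (w - 3)/7)) = 27 - 3*(33 + w)*(H + (4/7 - (-3 + w)/7)) = 27 - 3*(33 + w)*(H + (4/7 + (3/7 - w/7))) = 27 - 3*(33 + w)*(H + (1 - w/7)) = 27 - 3*(33 + w)*(1 + H - w/7))
c(16, -49) - 1*821 = (-72 - 99*(-49) + (3/7)*16² + (78/7)*16 - 3*(-49)*16) - 1*821 = (-72 + 4851 + (3/7)*256 + 1248/7 + 2352) - 821 = (-72 + 4851 + 768/7 + 1248/7 + 2352) - 821 = 7419 - 821 = 6598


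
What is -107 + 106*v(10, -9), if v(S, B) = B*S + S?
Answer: -8587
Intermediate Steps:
v(S, B) = S + B*S
-107 + 106*v(10, -9) = -107 + 106*(10*(1 - 9)) = -107 + 106*(10*(-8)) = -107 + 106*(-80) = -107 - 8480 = -8587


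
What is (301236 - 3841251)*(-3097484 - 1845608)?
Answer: 17498619826380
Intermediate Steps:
(301236 - 3841251)*(-3097484 - 1845608) = -3540015*(-4943092) = 17498619826380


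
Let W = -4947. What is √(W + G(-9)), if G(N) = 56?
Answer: I*√4891 ≈ 69.936*I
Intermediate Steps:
√(W + G(-9)) = √(-4947 + 56) = √(-4891) = I*√4891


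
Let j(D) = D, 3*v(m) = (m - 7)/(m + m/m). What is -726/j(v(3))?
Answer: 2178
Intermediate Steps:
v(m) = (-7 + m)/(3*(1 + m)) (v(m) = ((m - 7)/(m + m/m))/3 = ((-7 + m)/(m + 1))/3 = ((-7 + m)/(1 + m))/3 = (-7 + m)/(3*(1 + m)))
-726/j(v(3)) = -726*3*(1 + 3)/(-7 + 3) = -726/((⅓)*(-4)/4) = -726/((⅓)*(¼)*(-4)) = -726/(-⅓) = -726*(-3) = 2178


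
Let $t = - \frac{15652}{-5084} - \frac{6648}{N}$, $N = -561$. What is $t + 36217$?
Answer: $\frac{8611496176}{237677} \approx 36232.0$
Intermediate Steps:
$t = \frac{3548267}{237677}$ ($t = - \frac{15652}{-5084} - \frac{6648}{-561} = \left(-15652\right) \left(- \frac{1}{5084}\right) - - \frac{2216}{187} = \frac{3913}{1271} + \frac{2216}{187} = \frac{3548267}{237677} \approx 14.929$)
$t + 36217 = \frac{3548267}{237677} + 36217 = \frac{8611496176}{237677}$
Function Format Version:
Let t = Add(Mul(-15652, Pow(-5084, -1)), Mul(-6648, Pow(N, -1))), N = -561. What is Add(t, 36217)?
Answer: Rational(8611496176, 237677) ≈ 36232.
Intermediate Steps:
t = Rational(3548267, 237677) (t = Add(Mul(-15652, Pow(-5084, -1)), Mul(-6648, Pow(-561, -1))) = Add(Mul(-15652, Rational(-1, 5084)), Mul(-6648, Rational(-1, 561))) = Add(Rational(3913, 1271), Rational(2216, 187)) = Rational(3548267, 237677) ≈ 14.929)
Add(t, 36217) = Add(Rational(3548267, 237677), 36217) = Rational(8611496176, 237677)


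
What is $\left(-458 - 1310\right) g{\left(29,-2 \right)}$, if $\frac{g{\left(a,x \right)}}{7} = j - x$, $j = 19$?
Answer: $-259896$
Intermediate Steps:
$g{\left(a,x \right)} = 133 - 7 x$ ($g{\left(a,x \right)} = 7 \left(19 - x\right) = 133 - 7 x$)
$\left(-458 - 1310\right) g{\left(29,-2 \right)} = \left(-458 - 1310\right) \left(133 - -14\right) = - 1768 \left(133 + 14\right) = \left(-1768\right) 147 = -259896$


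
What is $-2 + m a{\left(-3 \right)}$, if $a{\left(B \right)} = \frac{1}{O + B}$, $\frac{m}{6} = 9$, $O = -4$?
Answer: $- \frac{68}{7} \approx -9.7143$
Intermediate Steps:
$m = 54$ ($m = 6 \cdot 9 = 54$)
$a{\left(B \right)} = \frac{1}{-4 + B}$
$-2 + m a{\left(-3 \right)} = -2 + \frac{54}{-4 - 3} = -2 + \frac{54}{-7} = -2 + 54 \left(- \frac{1}{7}\right) = -2 - \frac{54}{7} = - \frac{68}{7}$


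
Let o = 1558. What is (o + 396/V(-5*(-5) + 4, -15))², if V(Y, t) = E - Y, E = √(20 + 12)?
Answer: 1559851145956/654481 - 3956635584*√2/654481 ≈ 2.3748e+6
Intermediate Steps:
E = 4*√2 (E = √32 = 4*√2 ≈ 5.6569)
V(Y, t) = -Y + 4*√2 (V(Y, t) = 4*√2 - Y = -Y + 4*√2)
(o + 396/V(-5*(-5) + 4, -15))² = (1558 + 396/(-(-5*(-5) + 4) + 4*√2))² = (1558 + 396/(-(25 + 4) + 4*√2))² = (1558 + 396/(-1*29 + 4*√2))² = (1558 + 396/(-29 + 4*√2))²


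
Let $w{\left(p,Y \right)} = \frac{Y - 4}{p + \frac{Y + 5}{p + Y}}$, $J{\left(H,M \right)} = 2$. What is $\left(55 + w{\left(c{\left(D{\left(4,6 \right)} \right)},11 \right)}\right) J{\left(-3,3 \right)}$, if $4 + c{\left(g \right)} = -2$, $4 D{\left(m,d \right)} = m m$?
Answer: $105$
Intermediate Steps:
$D{\left(m,d \right)} = \frac{m^{2}}{4}$ ($D{\left(m,d \right)} = \frac{m m}{4} = \frac{m^{2}}{4}$)
$c{\left(g \right)} = -6$ ($c{\left(g \right)} = -4 - 2 = -6$)
$w{\left(p,Y \right)} = \frac{-4 + Y}{p + \frac{5 + Y}{Y + p}}$
$\left(55 + w{\left(c{\left(D{\left(4,6 \right)} \right)},11 \right)}\right) J{\left(-3,3 \right)} = \left(55 + \frac{11^{2} - 44 - -24 + 11 \left(-6\right)}{5 + 11 + \left(-6\right)^{2} + 11 \left(-6\right)}\right) 2 = \left(55 + \frac{121 - 44 + 24 - 66}{5 + 11 + 36 - 66}\right) 2 = \left(55 + \frac{1}{-14} \cdot 35\right) 2 = \left(55 - \frac{5}{2}\right) 2 = \frac{105}{2} \cdot 2 = 105$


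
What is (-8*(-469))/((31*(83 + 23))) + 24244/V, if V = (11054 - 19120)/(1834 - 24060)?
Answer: 442670494704/6626219 ≈ 66806.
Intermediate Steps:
V = 4033/11113 (V = -8066/(-22226) = -8066*(-1/22226) = 4033/11113 ≈ 0.36291)
(-8*(-469))/((31*(83 + 23))) + 24244/V = (-8*(-469))/((31*(83 + 23))) + 24244/(4033/11113) = 3752/((31*106)) + 24244*(11113/4033) = 3752/3286 + 269423572/4033 = 3752*(1/3286) + 269423572/4033 = 1876/1643 + 269423572/4033 = 442670494704/6626219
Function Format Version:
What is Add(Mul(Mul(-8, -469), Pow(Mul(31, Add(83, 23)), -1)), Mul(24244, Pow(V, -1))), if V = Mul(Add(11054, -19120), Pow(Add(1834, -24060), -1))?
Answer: Rational(442670494704, 6626219) ≈ 66806.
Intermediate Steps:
V = Rational(4033, 11113) (V = Mul(-8066, Pow(-22226, -1)) = Mul(-8066, Rational(-1, 22226)) = Rational(4033, 11113) ≈ 0.36291)
Add(Mul(Mul(-8, -469), Pow(Mul(31, Add(83, 23)), -1)), Mul(24244, Pow(V, -1))) = Add(Mul(Mul(-8, -469), Pow(Mul(31, Add(83, 23)), -1)), Mul(24244, Pow(Rational(4033, 11113), -1))) = Add(Mul(3752, Pow(Mul(31, 106), -1)), Mul(24244, Rational(11113, 4033))) = Add(Mul(3752, Pow(3286, -1)), Rational(269423572, 4033)) = Add(Mul(3752, Rational(1, 3286)), Rational(269423572, 4033)) = Add(Rational(1876, 1643), Rational(269423572, 4033)) = Rational(442670494704, 6626219)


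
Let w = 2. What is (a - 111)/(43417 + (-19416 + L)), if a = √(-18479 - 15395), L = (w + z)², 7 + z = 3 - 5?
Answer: -3/650 + I*√33874/24050 ≈ -0.0046154 + 0.0076528*I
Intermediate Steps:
z = -9 (z = -7 + (3 - 5) = -7 - 2 = -9)
L = 49 (L = (2 - 9)² = (-7)² = 49)
a = I*√33874 (a = √(-33874) = I*√33874 ≈ 184.05*I)
(a - 111)/(43417 + (-19416 + L)) = (I*√33874 - 111)/(43417 + (-19416 + 49)) = (-111 + I*√33874)/(43417 - 19367) = (-111 + I*√33874)/24050 = (-111 + I*√33874)*(1/24050) = -3/650 + I*√33874/24050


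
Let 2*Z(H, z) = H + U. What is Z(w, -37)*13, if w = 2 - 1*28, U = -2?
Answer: -182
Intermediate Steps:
w = -26 (w = 2 - 28 = -26)
Z(H, z) = -1 + H/2 (Z(H, z) = (H - 2)/2 = (-2 + H)/2 = -1 + H/2)
Z(w, -37)*13 = (-1 + (½)*(-26))*13 = (-1 - 13)*13 = -14*13 = -182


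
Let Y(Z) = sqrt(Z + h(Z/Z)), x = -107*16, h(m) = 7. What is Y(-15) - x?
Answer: 1712 + 2*I*sqrt(2) ≈ 1712.0 + 2.8284*I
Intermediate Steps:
x = -1712
Y(Z) = sqrt(7 + Z) (Y(Z) = sqrt(Z + 7) = sqrt(7 + Z))
Y(-15) - x = sqrt(7 - 15) - 1*(-1712) = sqrt(-8) + 1712 = 2*I*sqrt(2) + 1712 = 1712 + 2*I*sqrt(2)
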